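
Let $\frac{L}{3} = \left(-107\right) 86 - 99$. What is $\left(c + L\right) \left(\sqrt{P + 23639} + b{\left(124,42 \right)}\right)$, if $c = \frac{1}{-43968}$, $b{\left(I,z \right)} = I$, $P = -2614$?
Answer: $- \frac{330019719245}{43968} \approx -7.5059 \cdot 10^{6}$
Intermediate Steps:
$c = - \frac{1}{43968} \approx -2.2744 \cdot 10^{-5}$
$L = -27903$ ($L = 3 \left(\left(-107\right) 86 - 99\right) = 3 \left(-9202 - 99\right) = 3 \left(-9301\right) = -27903$)
$\left(c + L\right) \left(\sqrt{P + 23639} + b{\left(124,42 \right)}\right) = \left(- \frac{1}{43968} - 27903\right) \left(\sqrt{-2614 + 23639} + 124\right) = - \frac{1226839105 \left(\sqrt{21025} + 124\right)}{43968} = - \frac{1226839105 \left(145 + 124\right)}{43968} = \left(- \frac{1226839105}{43968}\right) 269 = - \frac{330019719245}{43968}$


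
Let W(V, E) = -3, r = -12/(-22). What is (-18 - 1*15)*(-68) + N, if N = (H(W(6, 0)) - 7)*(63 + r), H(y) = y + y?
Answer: 15597/11 ≈ 1417.9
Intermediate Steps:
r = 6/11 (r = -12*(-1/22) = 6/11 ≈ 0.54545)
H(y) = 2*y
N = -9087/11 (N = (2*(-3) - 7)*(63 + 6/11) = (-6 - 7)*(699/11) = -13*699/11 = -9087/11 ≈ -826.09)
(-18 - 1*15)*(-68) + N = (-18 - 1*15)*(-68) - 9087/11 = (-18 - 15)*(-68) - 9087/11 = -33*(-68) - 9087/11 = 2244 - 9087/11 = 15597/11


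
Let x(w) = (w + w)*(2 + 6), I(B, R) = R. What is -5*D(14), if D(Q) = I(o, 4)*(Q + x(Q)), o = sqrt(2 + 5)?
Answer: -4760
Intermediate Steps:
o = sqrt(7) ≈ 2.6458
x(w) = 16*w (x(w) = (2*w)*8 = 16*w)
D(Q) = 68*Q (D(Q) = 4*(Q + 16*Q) = 4*(17*Q) = 68*Q)
-5*D(14) = -340*14 = -5*952 = -4760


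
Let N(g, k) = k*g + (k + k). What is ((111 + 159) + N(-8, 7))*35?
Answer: 7980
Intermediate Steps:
N(g, k) = 2*k + g*k (N(g, k) = g*k + 2*k = 2*k + g*k)
((111 + 159) + N(-8, 7))*35 = ((111 + 159) + 7*(2 - 8))*35 = (270 + 7*(-6))*35 = (270 - 42)*35 = 228*35 = 7980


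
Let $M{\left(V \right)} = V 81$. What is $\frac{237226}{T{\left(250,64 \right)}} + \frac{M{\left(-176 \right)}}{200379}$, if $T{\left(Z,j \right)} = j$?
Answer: $\frac{7922366045}{2137376} \approx 3706.6$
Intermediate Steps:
$M{\left(V \right)} = 81 V$
$\frac{237226}{T{\left(250,64 \right)}} + \frac{M{\left(-176 \right)}}{200379} = \frac{237226}{64} + \frac{81 \left(-176\right)}{200379} = 237226 \cdot \frac{1}{64} - \frac{4752}{66793} = \frac{118613}{32} - \frac{4752}{66793} = \frac{7922366045}{2137376}$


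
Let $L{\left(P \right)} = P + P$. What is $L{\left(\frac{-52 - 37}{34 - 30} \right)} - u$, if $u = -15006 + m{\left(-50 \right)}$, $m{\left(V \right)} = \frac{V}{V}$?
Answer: $\frac{29921}{2} \approx 14961.0$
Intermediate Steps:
$m{\left(V \right)} = 1$
$L{\left(P \right)} = 2 P$
$u = -15005$ ($u = -15006 + 1 = -15005$)
$L{\left(\frac{-52 - 37}{34 - 30} \right)} - u = 2 \frac{-52 - 37}{34 - 30} - -15005 = 2 \left(- \frac{89}{4}\right) + 15005 = - \frac{89}{2} + 15005 = \frac{29921}{2}$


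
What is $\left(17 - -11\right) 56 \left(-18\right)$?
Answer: $-28224$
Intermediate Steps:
$\left(17 - -11\right) 56 \left(-18\right) = \left(17 + 11\right) 56 \left(-18\right) = 28 \cdot 56 \left(-18\right) = 1568 \left(-18\right) = -28224$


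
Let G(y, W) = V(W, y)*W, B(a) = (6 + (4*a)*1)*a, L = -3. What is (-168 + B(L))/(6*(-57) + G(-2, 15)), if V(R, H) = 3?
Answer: 50/99 ≈ 0.50505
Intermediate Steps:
B(a) = a*(6 + 4*a) (B(a) = (6 + 4*a)*a = a*(6 + 4*a))
G(y, W) = 3*W
(-168 + B(L))/(6*(-57) + G(-2, 15)) = (-168 + 2*(-3)*(3 + 2*(-3)))/(6*(-57) + 3*15) = (-168 + 2*(-3)*(3 - 6))/(-342 + 45) = (-168 + 2*(-3)*(-3))/(-297) = (-168 + 18)*(-1/297) = -150*(-1/297) = 50/99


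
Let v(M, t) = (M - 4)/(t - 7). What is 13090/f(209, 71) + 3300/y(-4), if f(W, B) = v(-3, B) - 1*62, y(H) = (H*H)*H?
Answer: -3336707/12720 ≈ -262.32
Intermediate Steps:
y(H) = H**3 (y(H) = H**2*H = H**3)
v(M, t) = (-4 + M)/(-7 + t)
f(W, B) = -62 - 7/(-7 + B) (f(W, B) = (-4 - 3)/(-7 + B) - 1*62 = -7/(-7 + B) - 62 = -62 - 7/(-7 + B))
13090/f(209, 71) + 3300/y(-4) = 13090/(((427 - 62*71)/(-7 + 71))) + 3300/((-4)**3) = 13090/(((427 - 4402)/64)) + 3300/(-64) = 13090/(((1/64)*(-3975))) + 3300*(-1/64) = 13090/(-3975/64) - 825/16 = 13090*(-64/3975) - 825/16 = -167552/795 - 825/16 = -3336707/12720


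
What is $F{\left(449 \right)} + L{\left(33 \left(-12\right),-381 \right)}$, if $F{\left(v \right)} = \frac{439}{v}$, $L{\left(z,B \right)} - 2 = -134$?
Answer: $- \frac{58829}{449} \approx -131.02$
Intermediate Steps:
$L{\left(z,B \right)} = -132$ ($L{\left(z,B \right)} = 2 - 134 = -132$)
$F{\left(449 \right)} + L{\left(33 \left(-12\right),-381 \right)} = \frac{439}{449} - 132 = - \frac{58829}{449}$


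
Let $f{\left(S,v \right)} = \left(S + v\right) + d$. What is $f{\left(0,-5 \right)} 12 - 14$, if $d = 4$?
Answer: $-26$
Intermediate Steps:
$f{\left(S,v \right)} = 4 + S + v$ ($f{\left(S,v \right)} = \left(S + v\right) + 4 = 4 + S + v$)
$f{\left(0,-5 \right)} 12 - 14 = \left(4 + 0 - 5\right) 12 - 14 = \left(-1\right) 12 - 14 = -12 - 14 = -26$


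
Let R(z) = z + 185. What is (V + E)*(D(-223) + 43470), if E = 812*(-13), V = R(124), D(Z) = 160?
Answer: -447076610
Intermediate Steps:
R(z) = 185 + z
V = 309 (V = 185 + 124 = 309)
E = -10556
(V + E)*(D(-223) + 43470) = (309 - 10556)*(160 + 43470) = -10247*43630 = -447076610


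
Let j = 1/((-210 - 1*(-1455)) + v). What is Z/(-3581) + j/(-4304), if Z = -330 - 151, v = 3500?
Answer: 9823209299/73132900880 ≈ 0.13432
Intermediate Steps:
Z = -481
j = 1/4745 (j = 1/((-210 - 1*(-1455)) + 3500) = 1/((-210 + 1455) + 3500) = 1/(1245 + 3500) = 1/4745 ≈ 0.00021075)
Z/(-3581) + j/(-4304) = -481/(-3581) + (1/4745)/(-4304) = -481*(-1/3581) + (1/4745)*(-1/4304) = 481/3581 - 1/20422480 = 9823209299/73132900880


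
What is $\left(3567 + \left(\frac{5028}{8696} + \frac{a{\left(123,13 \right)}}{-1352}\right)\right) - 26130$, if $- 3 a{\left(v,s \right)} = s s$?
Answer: $- \frac{588607373}{26088} \approx -22562.0$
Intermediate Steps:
$a{\left(v,s \right)} = - \frac{s^{2}}{3}$ ($a{\left(v,s \right)} = - \frac{s s}{3} = - \frac{s^{2}}{3}$)
$\left(3567 + \left(\frac{5028}{8696} + \frac{a{\left(123,13 \right)}}{-1352}\right)\right) - 26130 = \left(3567 + \left(\frac{5028}{8696} + \frac{\left(- \frac{1}{3}\right) 13^{2}}{-1352}\right)\right) - 26130 = \left(3567 + \left(5028 \cdot \frac{1}{8696} + \left(- \frac{1}{3}\right) 169 \left(- \frac{1}{1352}\right)\right)\right) - 26130 = \left(3567 + \left(\frac{1257}{2174} - - \frac{1}{24}\right)\right) - 26130 = \left(3567 + \left(\frac{1257}{2174} + \frac{1}{24}\right)\right) - 26130 = \left(3567 + \frac{16171}{26088}\right) - 26130 = \frac{93072067}{26088} - 26130 = - \frac{588607373}{26088}$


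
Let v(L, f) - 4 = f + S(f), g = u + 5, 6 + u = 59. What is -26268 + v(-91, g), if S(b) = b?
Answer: -26148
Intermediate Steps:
u = 53 (u = -6 + 59 = 53)
g = 58 (g = 53 + 5 = 58)
v(L, f) = 4 + 2*f (v(L, f) = 4 + (f + f) = 4 + 2*f)
-26268 + v(-91, g) = -26268 + (4 + 2*58) = -26268 + (4 + 116) = -26268 + 120 = -26148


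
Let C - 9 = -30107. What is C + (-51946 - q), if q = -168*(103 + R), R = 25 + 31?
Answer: -55332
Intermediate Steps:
R = 56
C = -30098 (C = 9 - 30107 = -30098)
q = -26712 (q = -168*(103 + 56) = -168*159 = -26712)
C + (-51946 - q) = -30098 + (-51946 - 1*(-26712)) = -30098 + (-51946 + 26712) = -30098 - 25234 = -55332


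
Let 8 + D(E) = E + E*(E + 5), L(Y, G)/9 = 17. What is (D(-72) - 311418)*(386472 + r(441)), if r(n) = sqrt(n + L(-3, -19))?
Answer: -118520914128 - 920022*sqrt(66) ≈ -1.1853e+11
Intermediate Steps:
L(Y, G) = 153 (L(Y, G) = 9*17 = 153)
D(E) = -8 + E + E*(5 + E) (D(E) = -8 + (E + E*(E + 5)) = -8 + (E + E*(5 + E)) = -8 + E + E*(5 + E))
r(n) = sqrt(153 + n) (r(n) = sqrt(n + 153) = sqrt(153 + n))
(D(-72) - 311418)*(386472 + r(441)) = ((-8 + (-72)**2 + 6*(-72)) - 311418)*(386472 + sqrt(153 + 441)) = ((-8 + 5184 - 432) - 311418)*(386472 + sqrt(594)) = (4744 - 311418)*(386472 + 3*sqrt(66)) = -306674*(386472 + 3*sqrt(66)) = -118520914128 - 920022*sqrt(66)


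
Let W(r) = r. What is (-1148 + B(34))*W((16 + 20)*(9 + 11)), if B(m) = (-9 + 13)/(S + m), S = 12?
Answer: -19009440/23 ≈ -8.2650e+5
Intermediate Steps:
B(m) = 4/(12 + m) (B(m) = (-9 + 13)/(12 + m) = 4/(12 + m))
(-1148 + B(34))*W((16 + 20)*(9 + 11)) = (-1148 + 4/(12 + 34))*((16 + 20)*(9 + 11)) = (-1148 + 4/46)*(36*20) = (-1148 + 4*(1/46))*720 = (-1148 + 2/23)*720 = -26402/23*720 = -19009440/23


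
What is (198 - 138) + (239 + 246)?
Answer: 545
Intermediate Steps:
(198 - 138) + (239 + 246) = 60 + 485 = 545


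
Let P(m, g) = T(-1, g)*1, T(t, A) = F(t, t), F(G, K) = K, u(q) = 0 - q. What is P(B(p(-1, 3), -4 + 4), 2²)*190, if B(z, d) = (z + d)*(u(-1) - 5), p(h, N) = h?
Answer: -190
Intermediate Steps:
u(q) = -q
T(t, A) = t
B(z, d) = -4*d - 4*z (B(z, d) = (z + d)*(-1*(-1) - 5) = (d + z)*(1 - 5) = (d + z)*(-4) = -4*d - 4*z)
P(m, g) = -1 (P(m, g) = -1*1 = -1)
P(B(p(-1, 3), -4 + 4), 2²)*190 = -1*190 = -190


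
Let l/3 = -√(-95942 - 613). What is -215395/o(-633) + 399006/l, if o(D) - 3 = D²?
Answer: -215395/400692 + 44334*I*√96555/32185 ≈ -0.53756 + 428.03*I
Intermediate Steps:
o(D) = 3 + D²
l = -3*I*√96555 (l = 3*(-√(-95942 - 613)) = 3*(-√(-96555)) = 3*(-I*√96555) = -3*I*√96555 ≈ -932.2*I)
-215395/o(-633) + 399006/l = -215395/(3 + (-633)²) + 399006/((-3*I*√96555)) = -215395/(3 + 400689) + 399006*(I*√96555/289665) = -215395/400692 + 44334*I*√96555/32185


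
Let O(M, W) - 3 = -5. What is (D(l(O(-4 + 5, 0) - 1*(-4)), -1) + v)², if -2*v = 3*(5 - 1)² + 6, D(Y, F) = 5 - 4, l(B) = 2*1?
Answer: 676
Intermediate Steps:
O(M, W) = -2 (O(M, W) = 3 - 5 = -2)
l(B) = 2
D(Y, F) = 1
v = -27 (v = -(3*(5 - 1)² + 6)/2 = -(3*4² + 6)/2 = -(3*16 + 6)/2 = -(48 + 6)/2 = -½*54 = -27)
(D(l(O(-4 + 5, 0) - 1*(-4)), -1) + v)² = (1 - 27)² = (-26)² = 676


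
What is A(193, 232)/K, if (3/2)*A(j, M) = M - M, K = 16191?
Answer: 0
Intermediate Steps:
A(j, M) = 0 (A(j, M) = 2*(M - M)/3 = (⅔)*0 = 0)
A(193, 232)/K = 0/16191 = 0*(1/16191) = 0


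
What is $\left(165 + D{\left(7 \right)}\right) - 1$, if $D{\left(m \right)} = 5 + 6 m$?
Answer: $211$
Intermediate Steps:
$\left(165 + D{\left(7 \right)}\right) - 1 = \left(165 + \left(5 + 6 \cdot 7\right)\right) - 1 = \left(165 + \left(5 + 42\right)\right) - 1 = \left(165 + 47\right) - 1 = 212 - 1 = 211$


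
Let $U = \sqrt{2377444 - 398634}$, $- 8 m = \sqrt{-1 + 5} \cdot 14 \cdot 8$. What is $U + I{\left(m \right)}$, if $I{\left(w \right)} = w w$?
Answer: $784 + \sqrt{1978810} \approx 2190.7$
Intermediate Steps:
$m = -28$ ($m = - \frac{\sqrt{-1 + 5} \cdot 14 \cdot 8}{8} = - \frac{\sqrt{4} \cdot 14 \cdot 8}{8} = - \frac{2 \cdot 14 \cdot 8}{8} = - \frac{28 \cdot 8}{8} = \left(- \frac{1}{8}\right) 224 = -28$)
$I{\left(w \right)} = w^{2}$
$U = \sqrt{1978810} \approx 1406.7$
$U + I{\left(m \right)} = \sqrt{1978810} + \left(-28\right)^{2} = \sqrt{1978810} + 784 = 784 + \sqrt{1978810}$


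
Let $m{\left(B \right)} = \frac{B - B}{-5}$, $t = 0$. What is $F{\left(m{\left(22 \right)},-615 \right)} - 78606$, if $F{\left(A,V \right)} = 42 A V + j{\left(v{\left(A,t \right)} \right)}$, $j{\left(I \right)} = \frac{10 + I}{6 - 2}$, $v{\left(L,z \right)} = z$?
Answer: $- \frac{157207}{2} \approx -78604.0$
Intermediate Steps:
$j{\left(I \right)} = \frac{5}{2} + \frac{I}{4}$ ($j{\left(I \right)} = \frac{10 + I}{4} = \left(10 + I\right) \frac{1}{4} = \frac{5}{2} + \frac{I}{4}$)
$m{\left(B \right)} = 0$ ($m{\left(B \right)} = 0 \left(- \frac{1}{5}\right) = 0$)
$F{\left(A,V \right)} = \frac{5}{2} + 42 A V$ ($F{\left(A,V \right)} = 42 A V + \left(\frac{5}{2} + \frac{1}{4} \cdot 0\right) = 42 A V + \left(\frac{5}{2} + 0\right) = 42 A V + \frac{5}{2} = \frac{5}{2} + 42 A V$)
$F{\left(m{\left(22 \right)},-615 \right)} - 78606 = \left(\frac{5}{2} + 42 \cdot 0 \left(-615\right)\right) - 78606 = \left(\frac{5}{2} + 0\right) - 78606 = \frac{5}{2} - 78606 = - \frac{157207}{2}$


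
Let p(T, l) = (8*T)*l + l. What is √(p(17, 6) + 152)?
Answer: √974 ≈ 31.209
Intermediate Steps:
p(T, l) = l + 8*T*l (p(T, l) = 8*T*l + l = l + 8*T*l)
√(p(17, 6) + 152) = √(6*(1 + 8*17) + 152) = √(6*(1 + 136) + 152) = √(6*137 + 152) = √(822 + 152) = √974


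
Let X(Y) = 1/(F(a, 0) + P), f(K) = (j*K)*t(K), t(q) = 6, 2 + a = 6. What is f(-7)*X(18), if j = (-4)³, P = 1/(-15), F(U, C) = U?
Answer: 40320/59 ≈ 683.39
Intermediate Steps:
a = 4 (a = -2 + 6 = 4)
P = -1/15 ≈ -0.066667
j = -64
f(K) = -384*K (f(K) = -64*K*6 = -384*K)
X(Y) = 15/59 (X(Y) = 1/(4 - 1/15) = 1/(59/15) = 15/59)
f(-7)*X(18) = -384*(-7)*(15/59) = 2688*(15/59) = 40320/59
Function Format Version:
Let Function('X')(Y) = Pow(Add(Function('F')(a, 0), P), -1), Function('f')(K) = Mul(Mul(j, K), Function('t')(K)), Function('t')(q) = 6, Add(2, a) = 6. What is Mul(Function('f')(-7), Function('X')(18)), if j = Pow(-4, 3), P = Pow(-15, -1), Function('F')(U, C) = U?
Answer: Rational(40320, 59) ≈ 683.39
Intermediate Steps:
a = 4 (a = Add(-2, 6) = 4)
P = Rational(-1, 15) ≈ -0.066667
j = -64
Function('f')(K) = Mul(-384, K) (Function('f')(K) = Mul(Mul(-64, K), 6) = Mul(-384, K))
Function('X')(Y) = Rational(15, 59) (Function('X')(Y) = Pow(Add(4, Rational(-1, 15)), -1) = Pow(Rational(59, 15), -1) = Rational(15, 59))
Mul(Function('f')(-7), Function('X')(18)) = Mul(Mul(-384, -7), Rational(15, 59)) = Mul(2688, Rational(15, 59)) = Rational(40320, 59)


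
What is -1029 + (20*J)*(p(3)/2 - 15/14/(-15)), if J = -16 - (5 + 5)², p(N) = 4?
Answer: -40843/7 ≈ -5834.7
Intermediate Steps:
J = -116 (J = -16 - 1*10² = -16 - 1*100 = -16 - 100 = -116)
-1029 + (20*J)*(p(3)/2 - 15/14/(-15)) = -1029 + (20*(-116))*(4/2 - 15/14/(-15)) = -1029 - 2320*(4*(½) - 15*1/14*(-1/15)) = -1029 - 2320*(2 - 15/14*(-1/15)) = -1029 - 2320*(2 + 1/14) = -1029 - 2320*29/14 = -1029 - 33640/7 = -40843/7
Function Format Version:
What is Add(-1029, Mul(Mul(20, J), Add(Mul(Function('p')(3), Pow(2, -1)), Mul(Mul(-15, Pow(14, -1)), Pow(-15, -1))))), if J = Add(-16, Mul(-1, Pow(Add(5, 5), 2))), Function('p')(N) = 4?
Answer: Rational(-40843, 7) ≈ -5834.7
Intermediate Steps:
J = -116 (J = Add(-16, Mul(-1, Pow(10, 2))) = Add(-16, Mul(-1, 100)) = Add(-16, -100) = -116)
Add(-1029, Mul(Mul(20, J), Add(Mul(Function('p')(3), Pow(2, -1)), Mul(Mul(-15, Pow(14, -1)), Pow(-15, -1))))) = Add(-1029, Mul(Mul(20, -116), Add(Mul(4, Pow(2, -1)), Mul(Mul(-15, Pow(14, -1)), Pow(-15, -1))))) = Add(-1029, Mul(-2320, Add(Mul(4, Rational(1, 2)), Mul(Mul(-15, Rational(1, 14)), Rational(-1, 15))))) = Add(-1029, Mul(-2320, Add(2, Mul(Rational(-15, 14), Rational(-1, 15))))) = Add(-1029, Mul(-2320, Add(2, Rational(1, 14)))) = Add(-1029, Mul(-2320, Rational(29, 14))) = Add(-1029, Rational(-33640, 7)) = Rational(-40843, 7)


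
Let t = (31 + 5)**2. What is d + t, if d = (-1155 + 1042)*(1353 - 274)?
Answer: -120631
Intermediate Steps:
t = 1296 (t = 36**2 = 1296)
d = -121927 (d = -113*1079 = -121927)
d + t = -121927 + 1296 = -120631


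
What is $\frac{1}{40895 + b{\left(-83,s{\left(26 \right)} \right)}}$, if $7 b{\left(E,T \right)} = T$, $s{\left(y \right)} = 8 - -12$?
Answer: $\frac{7}{286285} \approx 2.4451 \cdot 10^{-5}$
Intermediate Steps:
$s{\left(y \right)} = 20$ ($s{\left(y \right)} = 8 + 12 = 20$)
$b{\left(E,T \right)} = \frac{T}{7}$
$\frac{1}{40895 + b{\left(-83,s{\left(26 \right)} \right)}} = \frac{1}{40895 + \frac{1}{7} \cdot 20} = \frac{1}{40895 + \frac{20}{7}} = \frac{1}{\frac{286285}{7}} = \frac{7}{286285}$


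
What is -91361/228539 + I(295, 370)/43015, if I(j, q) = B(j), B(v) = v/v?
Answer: -3929664876/9830605085 ≈ -0.39974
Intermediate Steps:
B(v) = 1
I(j, q) = 1
-91361/228539 + I(295, 370)/43015 = -91361/228539 + 1/43015 = -3929664876/9830605085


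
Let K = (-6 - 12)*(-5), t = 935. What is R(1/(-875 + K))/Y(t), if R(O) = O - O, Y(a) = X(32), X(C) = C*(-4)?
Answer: 0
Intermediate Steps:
K = 90 (K = -18*(-5) = 90)
X(C) = -4*C
Y(a) = -128 (Y(a) = -4*32 = -128)
R(O) = 0
R(1/(-875 + K))/Y(t) = 0/(-128) = 0*(-1/128) = 0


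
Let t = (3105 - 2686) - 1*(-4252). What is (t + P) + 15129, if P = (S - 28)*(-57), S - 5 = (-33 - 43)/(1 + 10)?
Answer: 236553/11 ≈ 21505.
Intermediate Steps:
t = 4671 (t = 419 + 4252 = 4671)
S = -21/11 (S = 5 + (-33 - 43)/(1 + 10) = 5 - 76/11 = -21/11 ≈ -1.9091)
P = 18753/11 (P = (-21/11 - 28)*(-57) = -329/11*(-57) = 18753/11 ≈ 1704.8)
(t + P) + 15129 = (4671 + 18753/11) + 15129 = 70134/11 + 15129 = 236553/11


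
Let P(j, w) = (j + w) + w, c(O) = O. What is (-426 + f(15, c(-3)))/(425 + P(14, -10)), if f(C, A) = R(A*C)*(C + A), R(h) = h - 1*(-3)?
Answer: -930/419 ≈ -2.2196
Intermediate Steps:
R(h) = 3 + h (R(h) = h + 3 = 3 + h)
f(C, A) = (3 + A*C)*(A + C) (f(C, A) = (3 + A*C)*(C + A) = (3 + A*C)*(A + C))
P(j, w) = j + 2*w
(-426 + f(15, c(-3)))/(425 + P(14, -10)) = (-426 + (3 - 3*15)*(-3 + 15))/(425 + (14 + 2*(-10))) = (-426 + (3 - 45)*12)/(425 + (14 - 20)) = (-426 - 42*12)/(425 - 6) = (-426 - 504)/419 = -930*1/419 = -930/419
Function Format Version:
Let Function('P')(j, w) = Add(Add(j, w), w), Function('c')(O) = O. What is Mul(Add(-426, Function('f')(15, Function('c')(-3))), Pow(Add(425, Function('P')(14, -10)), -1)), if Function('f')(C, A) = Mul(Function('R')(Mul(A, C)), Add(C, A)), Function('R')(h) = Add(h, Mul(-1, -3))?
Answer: Rational(-930, 419) ≈ -2.2196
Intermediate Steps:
Function('R')(h) = Add(3, h) (Function('R')(h) = Add(h, 3) = Add(3, h))
Function('f')(C, A) = Mul(Add(3, Mul(A, C)), Add(A, C)) (Function('f')(C, A) = Mul(Add(3, Mul(A, C)), Add(C, A)) = Mul(Add(3, Mul(A, C)), Add(A, C)))
Function('P')(j, w) = Add(j, Mul(2, w))
Mul(Add(-426, Function('f')(15, Function('c')(-3))), Pow(Add(425, Function('P')(14, -10)), -1)) = Mul(Add(-426, Mul(Add(3, Mul(-3, 15)), Add(-3, 15))), Pow(Add(425, Add(14, Mul(2, -10))), -1)) = Mul(Add(-426, Mul(Add(3, -45), 12)), Pow(Add(425, Add(14, -20)), -1)) = Mul(Add(-426, Mul(-42, 12)), Pow(Add(425, -6), -1)) = Mul(Add(-426, -504), Pow(419, -1)) = Mul(-930, Rational(1, 419)) = Rational(-930, 419)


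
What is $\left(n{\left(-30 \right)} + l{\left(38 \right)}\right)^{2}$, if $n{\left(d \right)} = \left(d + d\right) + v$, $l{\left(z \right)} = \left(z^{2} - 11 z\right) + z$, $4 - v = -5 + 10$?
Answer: $1006009$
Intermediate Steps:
$v = -1$ ($v = 4 - \left(-5 + 10\right) = 4 - 5 = -1$)
$l{\left(z \right)} = z^{2} - 10 z$
$n{\left(d \right)} = -1 + 2 d$ ($n{\left(d \right)} = \left(d + d\right) - 1 = 2 d - 1 = -1 + 2 d$)
$\left(n{\left(-30 \right)} + l{\left(38 \right)}\right)^{2} = \left(\left(-1 + 2 \left(-30\right)\right) + 38 \left(-10 + 38\right)\right)^{2} = \left(\left(-1 - 60\right) + 38 \cdot 28\right)^{2} = \left(-61 + 1064\right)^{2} = 1003^{2} = 1006009$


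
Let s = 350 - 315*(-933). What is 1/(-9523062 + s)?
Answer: -1/9228817 ≈ -1.0836e-7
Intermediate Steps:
s = 294245 (s = 350 + 293895 = 294245)
1/(-9523062 + s) = 1/(-9523062 + 294245) = 1/(-9228817) = -1/9228817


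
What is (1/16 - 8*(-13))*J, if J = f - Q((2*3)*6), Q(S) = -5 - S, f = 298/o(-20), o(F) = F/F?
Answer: 564435/16 ≈ 35277.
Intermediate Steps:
o(F) = 1
f = 298 (f = 298/1 = 298*1 = 298)
J = 339 (J = 298 - (-5 - 2*3*6) = 298 - (-5 - 6*6) = 298 - (-5 - 1*36) = 298 - (-5 - 36) = 298 - 1*(-41) = 298 + 41 = 339)
(1/16 - 8*(-13))*J = (1/16 - 8*(-13))*339 = (1/16 + 104)*339 = (1665/16)*339 = 564435/16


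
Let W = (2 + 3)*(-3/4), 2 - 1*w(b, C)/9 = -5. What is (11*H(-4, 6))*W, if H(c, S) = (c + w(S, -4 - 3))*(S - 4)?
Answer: -9735/2 ≈ -4867.5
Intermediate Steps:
w(b, C) = 63 (w(b, C) = 18 - 9*(-5) = 18 + 45 = 63)
W = -15/4 (W = 5*(-3*¼) = 5*(-¾) = -15/4 ≈ -3.7500)
H(c, S) = (-4 + S)*(63 + c) (H(c, S) = (c + 63)*(S - 4) = (63 + c)*(-4 + S) = (-4 + S)*(63 + c))
(11*H(-4, 6))*W = (11*(-252 - 4*(-4) + 63*6 + 6*(-4)))*(-15/4) = (11*(-252 + 16 + 378 - 24))*(-15/4) = (11*118)*(-15/4) = 1298*(-15/4) = -9735/2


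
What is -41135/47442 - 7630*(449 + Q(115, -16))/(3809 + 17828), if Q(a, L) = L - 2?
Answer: -22414925465/146643222 ≈ -152.85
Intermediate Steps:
Q(a, L) = -2 + L
-41135/47442 - 7630*(449 + Q(115, -16))/(3809 + 17828) = -41135/47442 - 7630*(449 + (-2 - 16))/(3809 + 17828) = -41135*1/47442 - 7630/(21637/(449 - 18)) = -41135/47442 - 7630/(21637/431) = -41135/47442 - 7630/(21637*(1/431)) = -41135/47442 - 7630/21637/431 = -41135/47442 - 7630*431/21637 = -41135/47442 - 469790/3091 = -22414925465/146643222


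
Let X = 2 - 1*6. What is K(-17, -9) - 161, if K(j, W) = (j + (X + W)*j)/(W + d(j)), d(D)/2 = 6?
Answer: -93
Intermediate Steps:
d(D) = 12 (d(D) = 2*6 = 12)
X = -4 (X = 2 - 6 = -4)
K(j, W) = (j + j*(-4 + W))/(12 + W) (K(j, W) = (j + (-4 + W)*j)/(W + 12) = (j + j*(-4 + W))/(12 + W))
K(-17, -9) - 161 = -17*(-3 - 9)/(12 - 9) - 161 = -17*(-12)/3 - 161 = -17*⅓*(-12) - 161 = 68 - 161 = -93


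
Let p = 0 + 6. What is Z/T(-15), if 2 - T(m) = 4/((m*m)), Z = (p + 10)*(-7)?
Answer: -12600/223 ≈ -56.502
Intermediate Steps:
p = 6
Z = -112 (Z = (6 + 10)*(-7) = 16*(-7) = -112)
T(m) = 2 - 4/m² (T(m) = 2 - 4/(m*m) = 2 - 4/(m²) = 2 - 4/m²)
Z/T(-15) = -112/(2 - 4/(-15)²) = -112/(2 - 4*1/225) = -112/(2 - 4/225) = -112/446/225 = -112*225/446 = -12600/223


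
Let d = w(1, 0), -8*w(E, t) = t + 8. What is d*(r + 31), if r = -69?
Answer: 38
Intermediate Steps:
w(E, t) = -1 - t/8 (w(E, t) = -(t + 8)/8 = -(8 + t)/8 = -1 - t/8)
d = -1 (d = -1 - ⅛*0 = -1 + 0 = -1)
d*(r + 31) = -(-69 + 31) = -1*(-38) = 38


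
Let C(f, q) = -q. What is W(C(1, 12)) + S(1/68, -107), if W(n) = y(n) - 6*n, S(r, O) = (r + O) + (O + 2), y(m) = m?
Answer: -10335/68 ≈ -151.99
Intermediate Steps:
S(r, O) = 2 + r + 2*O (S(r, O) = (O + r) + (2 + O) = 2 + r + 2*O)
W(n) = -5*n (W(n) = n - 6*n = -5*n)
W(C(1, 12)) + S(1/68, -107) = -(-5)*12 + (2 + 1/68 + 2*(-107)) = -5*(-12) + (2 + 1/68 - 214) = 60 - 14415/68 = -10335/68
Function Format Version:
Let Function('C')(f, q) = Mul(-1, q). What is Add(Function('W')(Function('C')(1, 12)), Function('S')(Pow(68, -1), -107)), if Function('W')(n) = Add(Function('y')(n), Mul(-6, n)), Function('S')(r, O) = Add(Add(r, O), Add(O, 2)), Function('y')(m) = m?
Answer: Rational(-10335, 68) ≈ -151.99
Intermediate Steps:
Function('S')(r, O) = Add(2, r, Mul(2, O)) (Function('S')(r, O) = Add(Add(O, r), Add(2, O)) = Add(2, r, Mul(2, O)))
Function('W')(n) = Mul(-5, n) (Function('W')(n) = Add(n, Mul(-6, n)) = Mul(-5, n))
Add(Function('W')(Function('C')(1, 12)), Function('S')(Pow(68, -1), -107)) = Add(Mul(-5, Mul(-1, 12)), Add(2, Pow(68, -1), Mul(2, -107))) = Add(Mul(-5, -12), Add(2, Rational(1, 68), -214)) = Add(60, Rational(-14415, 68)) = Rational(-10335, 68)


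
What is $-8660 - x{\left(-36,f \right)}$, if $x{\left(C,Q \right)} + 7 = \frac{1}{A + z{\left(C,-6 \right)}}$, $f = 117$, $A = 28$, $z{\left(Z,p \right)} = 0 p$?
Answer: $- \frac{242285}{28} \approx -8653.0$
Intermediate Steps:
$z{\left(Z,p \right)} = 0$
$x{\left(C,Q \right)} = - \frac{195}{28}$ ($x{\left(C,Q \right)} = -7 + \frac{1}{28 + 0} = -7 + \frac{1}{28} = - \frac{195}{28}$)
$-8660 - x{\left(-36,f \right)} = -8660 - - \frac{195}{28} = -8660 + \frac{195}{28} = - \frac{242285}{28}$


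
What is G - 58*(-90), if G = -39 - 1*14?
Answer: 5167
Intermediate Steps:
G = -53 (G = -39 - 14 = -53)
G - 58*(-90) = -53 - 58*(-90) = -53 + 5220 = 5167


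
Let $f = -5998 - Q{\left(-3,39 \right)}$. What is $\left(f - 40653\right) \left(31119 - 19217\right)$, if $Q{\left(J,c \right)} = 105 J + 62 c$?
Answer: $-580270108$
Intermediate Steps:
$Q{\left(J,c \right)} = 62 c + 105 J$
$f = -8101$ ($f = -5998 - \left(62 \cdot 39 + 105 \left(-3\right)\right) = -5998 - \left(2418 - 315\right) = -5998 - 2103 = -8101$)
$\left(f - 40653\right) \left(31119 - 19217\right) = \left(-8101 - 40653\right) \left(31119 - 19217\right) = \left(-8101 - 40653\right) 11902 = \left(-48754\right) 11902 = -580270108$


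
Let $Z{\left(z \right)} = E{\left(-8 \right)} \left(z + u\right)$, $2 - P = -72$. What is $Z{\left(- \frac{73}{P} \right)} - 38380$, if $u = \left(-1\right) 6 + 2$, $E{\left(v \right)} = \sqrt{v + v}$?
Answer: $-38380 - \frac{738 i}{37} \approx -38380.0 - 19.946 i$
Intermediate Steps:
$E{\left(v \right)} = \sqrt{2} \sqrt{v}$ ($E{\left(v \right)} = \sqrt{2 v} = \sqrt{2} \sqrt{v}$)
$P = 74$ ($P = 2 - -72 = 2 + 72 = 74$)
$u = -4$ ($u = -6 + 2 = -4$)
$Z{\left(z \right)} = 4 i \left(-4 + z\right)$ ($Z{\left(z \right)} = \sqrt{2} \sqrt{-8} \left(z - 4\right) = \sqrt{2} \cdot 2 i \sqrt{2} \left(-4 + z\right) = 4 i \left(-4 + z\right)$)
$Z{\left(- \frac{73}{P} \right)} - 38380 = 4 i \left(-4 - \frac{73}{74}\right) - 38380 = 4 i \left(- \frac{369}{74}\right) - 38380 = - \frac{738 i}{37} - 38380 = -38380 - \frac{738 i}{37}$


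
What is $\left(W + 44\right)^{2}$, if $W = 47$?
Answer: $8281$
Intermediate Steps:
$\left(W + 44\right)^{2} = \left(47 + 44\right)^{2} = 91^{2} = 8281$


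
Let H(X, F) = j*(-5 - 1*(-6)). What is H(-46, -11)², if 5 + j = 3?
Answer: 4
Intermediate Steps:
j = -2 (j = -5 + 3 = -2)
H(X, F) = -2 (H(X, F) = -2*(-5 - 1*(-6)) = -2*(-5 + 6) = -2*1 = -2)
H(-46, -11)² = (-2)² = 4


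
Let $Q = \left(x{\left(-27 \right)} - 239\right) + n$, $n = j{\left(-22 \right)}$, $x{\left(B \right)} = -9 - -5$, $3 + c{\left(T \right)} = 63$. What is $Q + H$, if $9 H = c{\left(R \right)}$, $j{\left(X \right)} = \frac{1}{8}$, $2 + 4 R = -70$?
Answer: $- \frac{5669}{24} \approx -236.21$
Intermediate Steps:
$R = -18$ ($R = - \frac{1}{2} + \frac{1}{4} \left(-70\right) = - \frac{1}{2} - \frac{35}{2} = -18$)
$c{\left(T \right)} = 60$ ($c{\left(T \right)} = -3 + 63 = 60$)
$x{\left(B \right)} = -4$ ($x{\left(B \right)} = -9 + 5 = -4$)
$j{\left(X \right)} = \frac{1}{8}$
$n = \frac{1}{8} \approx 0.125$
$H = \frac{20}{3}$ ($H = \frac{1}{9} \cdot 60 = \frac{20}{3} \approx 6.6667$)
$Q = - \frac{1943}{8}$ ($Q = \left(-4 - 239\right) + \frac{1}{8} = -243 + \frac{1}{8} = - \frac{1943}{8} \approx -242.88$)
$Q + H = - \frac{1943}{8} + \frac{20}{3} = - \frac{5669}{24}$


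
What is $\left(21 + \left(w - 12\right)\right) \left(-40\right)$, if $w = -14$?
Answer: $200$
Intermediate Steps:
$\left(21 + \left(w - 12\right)\right) \left(-40\right) = \left(21 - 26\right) \left(-40\right) = \left(-5\right) \left(-40\right) = 200$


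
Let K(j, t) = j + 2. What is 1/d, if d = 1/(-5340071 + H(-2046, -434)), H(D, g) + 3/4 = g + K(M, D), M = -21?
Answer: -21362099/4 ≈ -5.3405e+6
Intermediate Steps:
K(j, t) = 2 + j
H(D, g) = -79/4 + g (H(D, g) = -3/4 + (g + (2 - 21)) = -3/4 + (g - 19) = -3/4 + (-19 + g) = -79/4 + g)
d = -4/21362099 (d = 1/(-5340071 + (-79/4 - 434)) = 1/(-5340071 - 1815/4) = 1/(-21362099/4) = -4/21362099 ≈ -1.8725e-7)
1/d = 1/(-4/21362099) = -21362099/4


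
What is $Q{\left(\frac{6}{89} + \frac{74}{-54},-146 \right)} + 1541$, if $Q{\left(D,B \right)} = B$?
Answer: $1395$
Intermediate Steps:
$Q{\left(\frac{6}{89} + \frac{74}{-54},-146 \right)} + 1541 = -146 + 1541 = 1395$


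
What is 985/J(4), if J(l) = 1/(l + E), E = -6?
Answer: -1970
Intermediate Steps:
J(l) = 1/(-6 + l) (J(l) = 1/(l - 6) = 1/(-6 + l))
985/J(4) = 985/(1/(-6 + 4)) = 985/(1/(-2)) = 985/(-½) = 985*(-2) = -1970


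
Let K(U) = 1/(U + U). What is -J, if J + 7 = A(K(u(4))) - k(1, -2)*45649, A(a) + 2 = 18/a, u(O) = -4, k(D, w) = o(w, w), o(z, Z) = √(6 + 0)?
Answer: 153 + 45649*√6 ≈ 1.1197e+5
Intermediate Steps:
o(z, Z) = √6
k(D, w) = √6
K(U) = 1/(2*U)
A(a) = -2 + 18/a
J = -153 - 45649*√6 (J = -7 + ((-2 + 18/(((½)/(-4)))) - √6*45649) = -7 + ((-2 + 18/(((½)*(-¼)))) - 45649*√6) = -7 + ((-2 + 18/(-⅛)) - 45649*√6) = -7 + ((-2 + 18*(-8)) - 45649*√6) = -7 + ((-2 - 144) - 45649*√6) = -7 + (-146 - 45649*√6) = -153 - 45649*√6 ≈ -1.1197e+5)
-J = -(-153 - 45649*√6) = 153 + 45649*√6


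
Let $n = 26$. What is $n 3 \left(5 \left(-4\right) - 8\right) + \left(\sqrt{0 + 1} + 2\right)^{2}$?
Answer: $-2175$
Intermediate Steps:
$n 3 \left(5 \left(-4\right) - 8\right) + \left(\sqrt{0 + 1} + 2\right)^{2} = 26 \cdot 3 \left(5 \left(-4\right) - 8\right) + \left(\sqrt{0 + 1} + 2\right)^{2} = 78 \left(-20 - 8\right) + \left(\sqrt{1} + 2\right)^{2} = 78 \left(-28\right) + \left(1 + 2\right)^{2} = -2184 + 3^{2} = -2184 + 9 = -2175$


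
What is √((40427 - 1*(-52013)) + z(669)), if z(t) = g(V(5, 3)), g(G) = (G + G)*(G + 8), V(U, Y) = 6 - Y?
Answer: √92506 ≈ 304.15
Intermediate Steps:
g(G) = 2*G*(8 + G) (g(G) = (2*G)*(8 + G) = 2*G*(8 + G))
z(t) = 66 (z(t) = 2*(6 - 1*3)*(8 + (6 - 1*3)) = 2*(6 - 3)*(8 + (6 - 3)) = 2*3*(8 + 3) = 2*3*11 = 66)
√((40427 - 1*(-52013)) + z(669)) = √((40427 - 1*(-52013)) + 66) = √((40427 + 52013) + 66) = √(92440 + 66) = √92506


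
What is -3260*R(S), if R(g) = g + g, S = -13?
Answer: 84760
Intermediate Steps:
R(g) = 2*g
-3260*R(S) = -6520*(-13) = -3260*(-26) = 84760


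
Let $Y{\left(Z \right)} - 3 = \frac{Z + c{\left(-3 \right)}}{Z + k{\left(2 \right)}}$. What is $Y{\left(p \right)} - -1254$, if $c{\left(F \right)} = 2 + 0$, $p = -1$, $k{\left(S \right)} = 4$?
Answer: $\frac{3772}{3} \approx 1257.3$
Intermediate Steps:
$c{\left(F \right)} = 2$
$Y{\left(Z \right)} = 3 + \frac{2 + Z}{4 + Z}$ ($Y{\left(Z \right)} = 3 + \frac{Z + 2}{Z + 4} = 3 + \frac{2 + Z}{4 + Z}$)
$Y{\left(p \right)} - -1254 = \frac{2 \left(7 + 2 \left(-1\right)\right)}{4 - 1} - -1254 = \frac{2 \left(7 - 2\right)}{3} + 1254 = 2 \cdot \frac{1}{3} \cdot 5 + 1254 = \frac{10}{3} + 1254 = \frac{3772}{3}$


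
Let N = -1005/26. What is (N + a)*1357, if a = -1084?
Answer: -39609473/26 ≈ -1.5234e+6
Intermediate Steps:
N = -1005/26 (N = -1005*1/26 = -1005/26 ≈ -38.654)
(N + a)*1357 = (-1005/26 - 1084)*1357 = -29189/26*1357 = -39609473/26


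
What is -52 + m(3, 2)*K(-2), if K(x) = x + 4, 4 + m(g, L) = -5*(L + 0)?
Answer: -80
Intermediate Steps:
m(g, L) = -4 - 5*L (m(g, L) = -4 - 5*(L + 0) = -4 - 5*L)
K(x) = 4 + x
-52 + m(3, 2)*K(-2) = -52 + (-4 - 5*2)*(4 - 2) = -52 + (-4 - 10)*2 = -52 - 14*2 = -52 - 28 = -80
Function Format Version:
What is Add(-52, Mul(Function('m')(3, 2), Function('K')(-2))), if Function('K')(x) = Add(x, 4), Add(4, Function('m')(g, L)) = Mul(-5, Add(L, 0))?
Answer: -80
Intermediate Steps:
Function('m')(g, L) = Add(-4, Mul(-5, L)) (Function('m')(g, L) = Add(-4, Mul(-5, Add(L, 0))) = Add(-4, Mul(-5, L)))
Function('K')(x) = Add(4, x)
Add(-52, Mul(Function('m')(3, 2), Function('K')(-2))) = Add(-52, Mul(Add(-4, Mul(-5, 2)), Add(4, -2))) = Add(-52, Mul(Add(-4, -10), 2)) = Add(-52, Mul(-14, 2)) = Add(-52, -28) = -80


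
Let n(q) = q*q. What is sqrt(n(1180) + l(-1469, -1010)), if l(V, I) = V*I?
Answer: sqrt(2876090) ≈ 1695.9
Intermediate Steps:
n(q) = q**2
l(V, I) = I*V
sqrt(n(1180) + l(-1469, -1010)) = sqrt(1180**2 - 1010*(-1469)) = sqrt(1392400 + 1483690) = sqrt(2876090)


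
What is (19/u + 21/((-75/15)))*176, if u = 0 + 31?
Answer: -97856/155 ≈ -631.33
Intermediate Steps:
u = 31
(19/u + 21/((-75/15)))*176 = (19/31 + 21/((-75/15)))*176 = (19*(1/31) + 21/((-75*1/15)))*176 = (19/31 + 21/(-5))*176 = (19/31 + 21*(-⅕))*176 = (19/31 - 21/5)*176 = -556/155*176 = -97856/155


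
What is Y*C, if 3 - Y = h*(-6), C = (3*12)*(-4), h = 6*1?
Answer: -5616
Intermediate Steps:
h = 6
C = -144 (C = 36*(-4) = -144)
Y = 39 (Y = 3 - 6*(-6) = 3 - 1*(-36) = 3 + 36 = 39)
Y*C = 39*(-144) = -5616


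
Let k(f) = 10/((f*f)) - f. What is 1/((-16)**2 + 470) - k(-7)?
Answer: -256229/35574 ≈ -7.2027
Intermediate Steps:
k(f) = -f + 10/f**2 (k(f) = 10/(f**2) - f = 10/f**2 - f = -f + 10/f**2)
1/((-16)**2 + 470) - k(-7) = 1/((-16)**2 + 470) - (-1*(-7) + 10/(-7)**2) = 1/(256 + 470) - (7 + 10*(1/49)) = 1/726 - (7 + 10/49) = 1/726 - 1*353/49 = 1/726 - 353/49 = -256229/35574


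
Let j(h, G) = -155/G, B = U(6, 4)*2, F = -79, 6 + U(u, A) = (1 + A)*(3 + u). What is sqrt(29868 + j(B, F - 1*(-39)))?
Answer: 55*sqrt(158)/4 ≈ 172.83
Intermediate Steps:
U(u, A) = -6 + (1 + A)*(3 + u)
B = 78 (B = (-3 + 6 + 3*4 + 4*6)*2 = (-3 + 6 + 12 + 24)*2 = 39*2 = 78)
sqrt(29868 + j(B, F - 1*(-39))) = sqrt(29868 - 155/(-79 - 1*(-39))) = sqrt(29868 - 155/(-79 + 39)) = sqrt(29868 - 155/(-40)) = sqrt(29868 - 155*(-1/40)) = sqrt(29868 + 31/8) = sqrt(238975/8) = 55*sqrt(158)/4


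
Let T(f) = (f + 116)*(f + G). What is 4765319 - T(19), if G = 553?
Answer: 4688099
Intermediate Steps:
T(f) = (116 + f)*(553 + f) (T(f) = (f + 116)*(f + 553) = (116 + f)*(553 + f))
4765319 - T(19) = 4765319 - (64148 + 19² + 669*19) = 4765319 - (64148 + 361 + 12711) = 4765319 - 1*77220 = 4765319 - 77220 = 4688099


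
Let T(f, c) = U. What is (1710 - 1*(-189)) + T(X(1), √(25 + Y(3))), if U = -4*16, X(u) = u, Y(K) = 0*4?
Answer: 1835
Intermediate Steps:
Y(K) = 0
U = -64
T(f, c) = -64
(1710 - 1*(-189)) + T(X(1), √(25 + Y(3))) = (1710 - 1*(-189)) - 64 = (1710 + 189) - 64 = 1899 - 64 = 1835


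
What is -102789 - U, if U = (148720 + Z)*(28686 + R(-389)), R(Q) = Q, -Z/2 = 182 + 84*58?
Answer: -3922406553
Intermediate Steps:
Z = -10108 (Z = -2*(182 + 84*58) = -2*(182 + 4872) = -2*5054 = -10108)
U = 3922303764 (U = (148720 - 10108)*(28686 - 389) = 138612*28297 = 3922303764)
-102789 - U = -102789 - 1*3922303764 = -102789 - 3922303764 = -3922406553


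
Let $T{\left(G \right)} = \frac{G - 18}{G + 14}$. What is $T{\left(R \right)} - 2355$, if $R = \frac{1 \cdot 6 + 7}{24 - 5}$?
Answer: $- \frac{657374}{279} \approx -2356.2$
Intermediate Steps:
$R = \frac{13}{19}$ ($R = \frac{6 + 7}{19} = 13 \cdot \frac{1}{19} = \frac{13}{19} \approx 0.68421$)
$T{\left(G \right)} = \frac{-18 + G}{14 + G}$
$T{\left(R \right)} - 2355 = \frac{-18 + \frac{13}{19}}{14 + \frac{13}{19}} - 2355 = \frac{1}{\frac{279}{19}} \left(- \frac{329}{19}\right) - 2355 = \frac{19}{279} \left(- \frac{329}{19}\right) - 2355 = - \frac{329}{279} - 2355 = - \frac{657374}{279}$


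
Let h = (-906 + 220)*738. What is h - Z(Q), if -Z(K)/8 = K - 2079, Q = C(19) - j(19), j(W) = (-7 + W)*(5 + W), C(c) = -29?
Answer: -525436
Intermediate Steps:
Q = -317 (Q = -29 - (-35 + 19**2 - 2*19) = -29 - (-35 + 361 - 38) = -29 - 1*288 = -29 - 288 = -317)
Z(K) = 16632 - 8*K (Z(K) = -8*(K - 2079) = -8*(-2079 + K) = 16632 - 8*K)
h = -506268 (h = -686*738 = -506268)
h - Z(Q) = -506268 - (16632 - 8*(-317)) = -506268 - (16632 + 2536) = -506268 - 1*19168 = -506268 - 19168 = -525436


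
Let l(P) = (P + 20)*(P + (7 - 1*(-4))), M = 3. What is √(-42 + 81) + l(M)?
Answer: 322 + √39 ≈ 328.25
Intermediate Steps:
l(P) = (11 + P)*(20 + P) (l(P) = (20 + P)*(P + (7 + 4)) = (20 + P)*(P + 11) = (20 + P)*(11 + P) = (11 + P)*(20 + P))
√(-42 + 81) + l(M) = √(-42 + 81) + (220 + 3² + 31*3) = √39 + (220 + 9 + 93) = √39 + 322 = 322 + √39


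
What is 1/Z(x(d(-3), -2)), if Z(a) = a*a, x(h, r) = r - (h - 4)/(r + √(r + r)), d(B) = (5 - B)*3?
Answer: -4/289 - 15*I/578 ≈ -0.013841 - 0.025952*I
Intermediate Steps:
d(B) = 15 - 3*B
x(h, r) = r - (-4 + h)/(r + √2*√r) (x(h, r) = r - (-4 + h)/(r + √(2*r)) = r - (-4 + h)/(r + √2*√r))
Z(a) = a²
1/Z(x(d(-3), -2)) = 1/(((4 + (-2)² - (15 - 3*(-3)) + √2*(-2)^(3/2))/(-2 + √2*√(-2)))²) = 1/(((4 + 4 - (15 + 9) + √2*(-2*I*√2))/(-2 + √2*(I*√2)))²) = 1/(((4 + 4 - 1*24 - 4*I)/(-2 + 2*I))²) = 1/((((-2 - 2*I)/8)*(4 + 4 - 24 - 4*I))²) = 1/((((-2 - 2*I)/8)*(-16 - 4*I))²) = 1/(((-16 - 4*I)*(-2 - 2*I)/8)²) = 1/((-16 - 4*I)²*(-2 - 2*I)²/64) = 64/((-16 - 4*I)²*(-2 - 2*I)²)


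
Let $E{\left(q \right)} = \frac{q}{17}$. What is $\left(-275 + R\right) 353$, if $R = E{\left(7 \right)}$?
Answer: $- \frac{1647804}{17} \approx -96930.0$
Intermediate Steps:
$E{\left(q \right)} = \frac{q}{17}$ ($E{\left(q \right)} = q \frac{1}{17} = \frac{q}{17}$)
$R = \frac{7}{17}$ ($R = \frac{1}{17} \cdot 7 = \frac{7}{17} \approx 0.41176$)
$\left(-275 + R\right) 353 = \left(-275 + \frac{7}{17}\right) 353 = \left(- \frac{4668}{17}\right) 353 = - \frac{1647804}{17}$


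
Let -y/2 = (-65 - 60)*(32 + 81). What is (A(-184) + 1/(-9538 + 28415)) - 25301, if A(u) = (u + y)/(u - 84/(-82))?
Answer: -1802364705557/70807627 ≈ -25454.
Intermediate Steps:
y = 28250 (y = -2*(-65 - 60)*(32 + 81) = -(-250)*113 = -2*(-14125) = 28250)
A(u) = (28250 + u)/(42/41 + u) (A(u) = (u + 28250)/(u - 84/(-82)) = (28250 + u)/(u - 84*(-1/82)) = (28250 + u)/(u + 42/41) = (28250 + u)/(42/41 + u))
(A(-184) + 1/(-9538 + 28415)) - 25301 = (41*(28250 - 184)/(42 + 41*(-184)) + 1/(-9538 + 28415)) - 25301 = (41*28066/(42 - 7544) + 1/18877) - 25301 = (41*28066/(-7502) + 1/18877) - 25301 = (41*(-1/7502)*28066 + 1/18877) - 25301 = (-575353/3751 + 1/18877) - 25301 = -10860934830/70807627 - 25301 = -1802364705557/70807627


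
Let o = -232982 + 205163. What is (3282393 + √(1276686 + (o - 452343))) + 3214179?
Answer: 6496572 + 2*√199131 ≈ 6.4975e+6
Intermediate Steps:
o = -27819
(3282393 + √(1276686 + (o - 452343))) + 3214179 = (3282393 + √(1276686 + (-27819 - 452343))) + 3214179 = (3282393 + √(1276686 - 480162)) + 3214179 = (3282393 + √796524) + 3214179 = (3282393 + 2*√199131) + 3214179 = 6496572 + 2*√199131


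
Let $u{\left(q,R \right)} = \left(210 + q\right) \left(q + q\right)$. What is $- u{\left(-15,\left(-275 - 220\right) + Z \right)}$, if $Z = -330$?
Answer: $5850$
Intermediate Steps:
$u{\left(q,R \right)} = 2 q \left(210 + q\right)$ ($u{\left(q,R \right)} = \left(210 + q\right) 2 q = 2 q \left(210 + q\right)$)
$- u{\left(-15,\left(-275 - 220\right) + Z \right)} = - 2 \left(-15\right) \left(210 - 15\right) = - 2 \left(-15\right) 195 = \left(-1\right) \left(-5850\right) = 5850$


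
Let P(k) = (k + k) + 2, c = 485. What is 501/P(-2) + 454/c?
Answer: -242077/970 ≈ -249.56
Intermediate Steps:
P(k) = 2 + 2*k (P(k) = 2*k + 2 = 2 + 2*k)
501/P(-2) + 454/c = 501/(2 + 2*(-2)) + 454/485 = 501/(2 - 4) + 454*(1/485) = 501/(-2) + 454/485 = 501*(-½) + 454/485 = -501/2 + 454/485 = -242077/970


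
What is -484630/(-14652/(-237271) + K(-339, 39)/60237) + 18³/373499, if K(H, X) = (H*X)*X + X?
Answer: 431178007909915251297/7560216714487724 ≈ 57033.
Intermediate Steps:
K(H, X) = X + H*X² (K(H, X) = H*X² + X = X + H*X²)
-484630/(-14652/(-237271) + K(-339, 39)/60237) + 18³/373499 = -484630/(-14652/(-237271) + (39*(1 - 339*39))/60237) + 18³/373499 = -484630/(-14652*(-1/237271) + (39*(1 - 13221))*(1/60237)) + 5832*(1/373499) = -484630/(14652/237271 + (39*(-13220))*(1/60237)) + 5832/373499 = -484630/(14652/237271 - 515580*1/60237) + 5832/373499 = -484630/(14652/237271 - 171860/20079) + 5832/373499 = -484630/(-40483196552/4764164409) + 5832/373499 = -484630*(-4764164409/40483196552) + 5832/373499 = 1154428498766835/20241598276 + 5832/373499 = 431178007909915251297/7560216714487724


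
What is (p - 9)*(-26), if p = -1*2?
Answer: 286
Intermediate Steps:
p = -2
(p - 9)*(-26) = (-2 - 9)*(-26) = -11*(-26) = 286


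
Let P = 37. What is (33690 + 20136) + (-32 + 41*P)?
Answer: 55311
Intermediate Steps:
(33690 + 20136) + (-32 + 41*P) = (33690 + 20136) + (-32 + 41*37) = 53826 + (-32 + 1517) = 53826 + 1485 = 55311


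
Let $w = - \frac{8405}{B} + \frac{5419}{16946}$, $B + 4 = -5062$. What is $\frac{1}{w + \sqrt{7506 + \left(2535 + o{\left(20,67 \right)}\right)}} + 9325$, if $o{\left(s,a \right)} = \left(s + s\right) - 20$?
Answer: $\frac{43198205151624709683011}{4632515395511075825} + \frac{460622122727881 \sqrt{10061}}{4632515395511075825} \approx 9325.0$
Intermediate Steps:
$B = -5066$ ($B = -4 - 5062 = -5066$)
$w = \frac{42470946}{21462109}$ ($w = - \frac{8405}{-5066} + \frac{5419}{16946} = \left(-8405\right) \left(- \frac{1}{5066}\right) + 5419 \cdot \frac{1}{16946} = \frac{8405}{5066} + \frac{5419}{16946} = \frac{42470946}{21462109} \approx 1.9789$)
$o{\left(s,a \right)} = -20 + 2 s$ ($o{\left(s,a \right)} = 2 s - 20 = -20 + 2 s$)
$\frac{1}{w + \sqrt{7506 + \left(2535 + o{\left(20,67 \right)}\right)}} + 9325 = \frac{1}{\frac{42470946}{21462109} + \sqrt{7506 + \left(2535 + \left(-20 + 2 \cdot 20\right)\right)}} + 9325 = \frac{1}{\frac{42470946}{21462109} + \sqrt{7506 + \left(2535 + \left(-20 + 40\right)\right)}} + 9325 = \frac{1}{\frac{42470946}{21462109} + \sqrt{7506 + \left(2535 + 20\right)}} + 9325 = \frac{1}{\frac{42470946}{21462109} + \sqrt{7506 + 2555}} + 9325 = \frac{1}{\frac{42470946}{21462109} + \sqrt{10061}} + 9325 = 9325 + \frac{1}{\frac{42470946}{21462109} + \sqrt{10061}}$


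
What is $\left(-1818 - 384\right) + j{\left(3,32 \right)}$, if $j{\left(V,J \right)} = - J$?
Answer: $-2234$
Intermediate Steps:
$\left(-1818 - 384\right) + j{\left(3,32 \right)} = \left(-1818 - 384\right) - 32 = -2202 - 32 = -2234$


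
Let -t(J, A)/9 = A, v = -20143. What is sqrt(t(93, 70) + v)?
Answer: I*sqrt(20773) ≈ 144.13*I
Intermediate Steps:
t(J, A) = -9*A
sqrt(t(93, 70) + v) = sqrt(-9*70 - 20143) = sqrt(-630 - 20143) = sqrt(-20773) = I*sqrt(20773)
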